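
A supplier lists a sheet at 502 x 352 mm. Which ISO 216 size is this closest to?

Aspect ratio 502/352 ≈ 1.426 — close to the ISO √2 ≈ 1.414.
In the B-series (B0 = 1000 × 1414 mm): B3 = 353 × 500 mm.
Off by 3 mm total — nearest standard size.

B3 (353 × 500 mm)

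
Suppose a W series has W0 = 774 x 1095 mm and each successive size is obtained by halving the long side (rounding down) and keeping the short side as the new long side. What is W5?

136 × 193 mm

W1: ⌊1095/2⌋ × 774 = 547 × 774 mm
W2: ⌊774/2⌋ × 547 = 387 × 547 mm
W3: ⌊547/2⌋ × 387 = 273 × 387 mm
W4: ⌊387/2⌋ × 273 = 193 × 273 mm
W5: ⌊273/2⌋ × 193 = 136 × 193 mm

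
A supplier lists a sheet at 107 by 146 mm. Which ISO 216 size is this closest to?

Aspect ratio 146/107 ≈ 1.364 (ISO target is √2 ≈ 1.414).
In the A-series (A0 area = 1 m²): A6 = 105 × 148 mm.
Off by 4 mm total — nearest standard size.

A6 (105 × 148 mm)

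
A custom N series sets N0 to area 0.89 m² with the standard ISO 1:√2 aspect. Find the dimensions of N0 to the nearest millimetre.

Let the short side be w mm. Then w · w√2 = 0.89 m² = 890,000 mm².
w² = 890,000/√2, so w ≈ 793.3 mm; long side = w√2 ≈ 1121.9 mm.

793 × 1122 mm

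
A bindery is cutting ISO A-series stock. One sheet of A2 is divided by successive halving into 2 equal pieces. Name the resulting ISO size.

A3

2 = 2^1, so 1 halving step.
A2 → A3 → … → A3 after 1 step.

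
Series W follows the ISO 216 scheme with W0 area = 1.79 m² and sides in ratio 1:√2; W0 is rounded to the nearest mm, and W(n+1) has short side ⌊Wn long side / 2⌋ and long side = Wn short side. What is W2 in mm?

562 × 795 mm

Let W0's short side be w mm. w · w√2 = 1.79 m² = 1,790,000 mm², so w ≈ 1125.0 mm and w√2 ≈ 1591.1 mm → W0 = 1125 × 1591 mm.
W1: ⌊1591/2⌋ × 1125 = 795 × 1125 mm
W2: ⌊1125/2⌋ × 795 = 562 × 795 mm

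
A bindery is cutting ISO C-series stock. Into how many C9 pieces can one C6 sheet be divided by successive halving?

C6 = 114 × 162 mm; C9 = 40 × 57 mm.
Each halving step doubles the count; 3 steps from C6 to C9.
2^3 = 8.

8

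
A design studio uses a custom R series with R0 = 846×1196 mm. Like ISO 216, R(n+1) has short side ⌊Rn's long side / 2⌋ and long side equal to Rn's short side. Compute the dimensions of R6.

R1 = 598 × 846 mm (from R0 by 1 halving).
R2: ⌊846/2⌋ × 598 = 423 × 598 mm
R3: ⌊598/2⌋ × 423 = 299 × 423 mm
R4: ⌊423/2⌋ × 299 = 211 × 299 mm
R5: ⌊299/2⌋ × 211 = 149 × 211 mm
R6: ⌊211/2⌋ × 149 = 105 × 149 mm

105 × 149 mm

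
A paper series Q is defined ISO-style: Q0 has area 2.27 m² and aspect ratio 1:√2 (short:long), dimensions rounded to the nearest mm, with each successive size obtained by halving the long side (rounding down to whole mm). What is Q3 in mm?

448 × 633 mm

Let Q0's short side be w mm. w · w√2 = 2.27 m² = 2,270,000 mm², so w ≈ 1266.9 mm and w√2 ≈ 1791.7 mm → Q0 = 1267 × 1792 mm.
Q1: ⌊1792/2⌋ × 1267 = 896 × 1267 mm
Q2: ⌊1267/2⌋ × 896 = 633 × 896 mm
Q3: ⌊896/2⌋ × 633 = 448 × 633 mm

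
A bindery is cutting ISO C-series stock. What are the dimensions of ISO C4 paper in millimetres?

C0 = 917 × 1297 mm (C0 is the geometric mean of A0 and B0, aspect 1:√2).
C1: ⌊1297/2⌋ × 917 = 648 × 917 mm
C2: ⌊917/2⌋ × 648 = 458 × 648 mm
C3: ⌊648/2⌋ × 458 = 324 × 458 mm
C4: ⌊458/2⌋ × 324 = 229 × 324 mm

229 × 324 mm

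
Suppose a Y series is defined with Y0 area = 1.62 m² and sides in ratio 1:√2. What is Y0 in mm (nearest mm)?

1070 × 1514 mm

Let the short side be w mm. Then w · w√2 = 1.62 m² = 1,620,000 mm².
w² = 1,620,000/√2, so w ≈ 1070.3 mm; long side = w√2 ≈ 1513.6 mm.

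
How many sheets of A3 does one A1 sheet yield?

4

A1 = 594 × 841 mm; A3 = 297 × 420 mm.
Each halving step doubles the count; 2 steps from A1 to A3.
2^2 = 4.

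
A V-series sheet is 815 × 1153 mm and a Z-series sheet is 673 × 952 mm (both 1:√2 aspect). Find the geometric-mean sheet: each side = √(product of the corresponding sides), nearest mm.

741 × 1048 mm

Short side: √(815 · 673) = √548495 ≈ 740.6 → 741 mm
Long side: √(1153 · 952) = √1097656 ≈ 1047.7 → 1048 mm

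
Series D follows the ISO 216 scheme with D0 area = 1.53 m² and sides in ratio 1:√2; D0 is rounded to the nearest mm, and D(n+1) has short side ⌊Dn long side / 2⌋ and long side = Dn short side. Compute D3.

367 × 520 mm

Let D0's short side be w mm. w · w√2 = 1.53 m² = 1,530,000 mm², so w ≈ 1040.1 mm and w√2 ≈ 1471.0 mm → D0 = 1040 × 1471 mm.
D1: ⌊1471/2⌋ × 1040 = 735 × 1040 mm
D2: ⌊1040/2⌋ × 735 = 520 × 735 mm
D3: ⌊735/2⌋ × 520 = 367 × 520 mm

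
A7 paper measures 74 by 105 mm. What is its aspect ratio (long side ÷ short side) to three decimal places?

1.419

105 / 74 = 1.419
ISO 216 targets √2 ≈ 1.414; the +0.005 deviation is from mm rounding.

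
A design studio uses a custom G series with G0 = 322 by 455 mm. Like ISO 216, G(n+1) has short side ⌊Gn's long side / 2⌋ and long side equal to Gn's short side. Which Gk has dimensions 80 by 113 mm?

G0: 322 × 455 mm
G1: 227 × 322 mm
G2: 161 × 227 mm
G3: 113 × 161 mm
G4: 80 × 113 mm
G5: 56 × 80 mm
→ matches G4.

G4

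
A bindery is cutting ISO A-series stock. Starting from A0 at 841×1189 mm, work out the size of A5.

148 × 210 mm

A1: ⌊1189/2⌋ × 841 = 594 × 841 mm
A2: ⌊841/2⌋ × 594 = 420 × 594 mm
A3: ⌊594/2⌋ × 420 = 297 × 420 mm
A4: ⌊420/2⌋ × 297 = 210 × 297 mm
A5: ⌊297/2⌋ × 210 = 148 × 210 mm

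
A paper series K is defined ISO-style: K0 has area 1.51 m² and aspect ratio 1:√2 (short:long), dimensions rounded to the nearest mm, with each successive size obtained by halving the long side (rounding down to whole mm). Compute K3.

Let K0's short side be w mm. w · w√2 = 1.51 m² = 1,510,000 mm², so w ≈ 1033.3 mm and w√2 ≈ 1461.3 mm → K0 = 1033 × 1461 mm.
K1: ⌊1461/2⌋ × 1033 = 730 × 1033 mm
K2: ⌊1033/2⌋ × 730 = 516 × 730 mm
K3: ⌊730/2⌋ × 516 = 365 × 516 mm

365 × 516 mm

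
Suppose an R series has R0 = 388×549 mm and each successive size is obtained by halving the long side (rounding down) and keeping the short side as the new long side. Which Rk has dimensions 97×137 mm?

R4

R0: 388 × 549 mm
R1: 274 × 388 mm
R2: 194 × 274 mm
R3: 137 × 194 mm
R4: 97 × 137 mm
R5: 68 × 97 mm
→ matches R4.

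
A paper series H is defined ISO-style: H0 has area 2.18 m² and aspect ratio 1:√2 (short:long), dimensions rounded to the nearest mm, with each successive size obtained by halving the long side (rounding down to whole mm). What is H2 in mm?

621 × 878 mm

Let H0's short side be w mm. w · w√2 = 2.18 m² = 2,180,000 mm², so w ≈ 1241.6 mm and w√2 ≈ 1755.8 mm → H0 = 1242 × 1756 mm.
H1: ⌊1756/2⌋ × 1242 = 878 × 1242 mm
H2: ⌊1242/2⌋ × 878 = 621 × 878 mm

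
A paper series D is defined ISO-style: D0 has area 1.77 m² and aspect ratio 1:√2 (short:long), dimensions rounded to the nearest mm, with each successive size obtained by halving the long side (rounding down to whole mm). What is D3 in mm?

Let D0's short side be w mm. w · w√2 = 1.77 m² = 1,770,000 mm², so w ≈ 1118.7 mm and w√2 ≈ 1582.1 mm → D0 = 1119 × 1582 mm.
D1: ⌊1582/2⌋ × 1119 = 791 × 1119 mm
D2: ⌊1119/2⌋ × 791 = 559 × 791 mm
D3: ⌊791/2⌋ × 559 = 395 × 559 mm

395 × 559 mm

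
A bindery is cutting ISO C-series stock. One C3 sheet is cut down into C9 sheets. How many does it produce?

64

C3 = 324 × 458 mm; C9 = 40 × 57 mm.
Each halving step doubles the count; 6 steps from C3 to C9.
2^6 = 64.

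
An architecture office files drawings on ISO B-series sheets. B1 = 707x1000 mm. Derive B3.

B2: ⌊1000/2⌋ × 707 = 500 × 707 mm
B3: ⌊707/2⌋ × 500 = 353 × 500 mm

353 × 500 mm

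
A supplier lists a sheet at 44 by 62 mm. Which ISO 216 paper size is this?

B9 (44 × 62 mm)

Aspect ratio 62/44 ≈ 1.409 — close to the ISO √2 ≈ 1.414.
In the B-series (B0 = 1000 × 1414 mm): B9 = 44 × 62 mm.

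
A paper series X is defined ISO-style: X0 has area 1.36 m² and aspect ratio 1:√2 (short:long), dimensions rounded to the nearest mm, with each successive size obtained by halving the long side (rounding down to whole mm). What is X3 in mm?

346 × 490 mm

Let X0's short side be w mm. w · w√2 = 1.36 m² = 1,360,000 mm², so w ≈ 980.6 mm and w√2 ≈ 1386.8 mm → X0 = 981 × 1387 mm.
X1: ⌊1387/2⌋ × 981 = 693 × 981 mm
X2: ⌊981/2⌋ × 693 = 490 × 693 mm
X3: ⌊693/2⌋ × 490 = 346 × 490 mm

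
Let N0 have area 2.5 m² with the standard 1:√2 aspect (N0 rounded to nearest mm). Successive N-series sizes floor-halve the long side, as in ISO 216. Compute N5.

235 × 332 mm

Let N0's short side be w mm. w · w√2 = 2.5 m² = 2,500,000 mm², so w ≈ 1329.6 mm and w√2 ≈ 1880.3 mm → N0 = 1330 × 1880 mm.
N1: ⌊1880/2⌋ × 1330 = 940 × 1330 mm
N2: ⌊1330/2⌋ × 940 = 665 × 940 mm
N3: ⌊940/2⌋ × 665 = 470 × 665 mm
N4: ⌊665/2⌋ × 470 = 332 × 470 mm
N5: ⌊470/2⌋ × 332 = 235 × 332 mm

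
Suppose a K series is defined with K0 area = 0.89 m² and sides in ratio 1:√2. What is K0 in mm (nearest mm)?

793 × 1122 mm

Let the short side be w mm. Then w · w√2 = 0.89 m² = 890,000 mm².
w² = 890,000/√2, so w ≈ 793.3 mm; long side = w√2 ≈ 1121.9 mm.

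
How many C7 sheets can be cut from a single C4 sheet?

8

Each ISO step halves the sheet: 1 × C4 → 2 × C5 → 4 × C6 → 8 × C7
From C4 to C7 is 3 halving steps: 2^3 = 8.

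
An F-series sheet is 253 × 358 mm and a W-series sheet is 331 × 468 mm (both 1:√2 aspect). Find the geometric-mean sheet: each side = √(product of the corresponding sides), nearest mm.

289 × 409 mm

Short side: √(253 · 331) = √83743 ≈ 289.4 → 289 mm
Long side: √(358 · 468) = √167544 ≈ 409.3 → 409 mm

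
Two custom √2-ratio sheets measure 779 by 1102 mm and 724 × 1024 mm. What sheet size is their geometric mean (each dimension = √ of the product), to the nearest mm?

Short side: √(779 · 724) = √563996 ≈ 751.0 → 751 mm
Long side: √(1102 · 1024) = √1128448 ≈ 1062.3 → 1062 mm

751 × 1062 mm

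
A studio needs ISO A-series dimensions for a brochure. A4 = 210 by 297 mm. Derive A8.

A5: ⌊297/2⌋ × 210 = 148 × 210 mm
A6: ⌊210/2⌋ × 148 = 105 × 148 mm
A7: ⌊148/2⌋ × 105 = 74 × 105 mm
A8: ⌊105/2⌋ × 74 = 52 × 74 mm

52 × 74 mm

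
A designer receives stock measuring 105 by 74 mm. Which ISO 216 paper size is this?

Aspect ratio 105/74 ≈ 1.419 — close to the ISO √2 ≈ 1.414.
In the A-series (A0 area = 1 m²): A7 = 74 × 105 mm.

A7 (74 × 105 mm)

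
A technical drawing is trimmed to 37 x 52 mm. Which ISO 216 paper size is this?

A9 (37 × 52 mm)

Aspect ratio 52/37 ≈ 1.405 — close to the ISO √2 ≈ 1.414.
In the A-series (A0 area = 1 m²): A9 = 37 × 52 mm.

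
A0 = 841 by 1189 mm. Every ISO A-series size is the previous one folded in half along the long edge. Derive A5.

A1: ⌊1189/2⌋ × 841 = 594 × 841 mm
A2: ⌊841/2⌋ × 594 = 420 × 594 mm
A3: ⌊594/2⌋ × 420 = 297 × 420 mm
A4: ⌊420/2⌋ × 297 = 210 × 297 mm
A5: ⌊297/2⌋ × 210 = 148 × 210 mm

148 × 210 mm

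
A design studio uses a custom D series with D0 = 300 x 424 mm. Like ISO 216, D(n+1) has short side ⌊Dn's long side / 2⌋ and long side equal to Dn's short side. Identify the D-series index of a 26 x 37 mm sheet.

D0: 300 × 424 mm
D1: 212 × 300 mm
D2: 150 × 212 mm
D3: 106 × 150 mm
D4: 75 × 106 mm
D5: 53 × 75 mm
D6: 37 × 53 mm
D7: 26 × 37 mm
D8: 18 × 26 mm
→ matches D7.

D7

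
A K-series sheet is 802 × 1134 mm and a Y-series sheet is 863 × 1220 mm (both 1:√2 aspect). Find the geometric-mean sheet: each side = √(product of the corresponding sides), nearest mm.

832 × 1176 mm

Short side: √(802 · 863) = √692126 ≈ 831.9 → 832 mm
Long side: √(1134 · 1220) = √1383480 ≈ 1176.2 → 1176 mm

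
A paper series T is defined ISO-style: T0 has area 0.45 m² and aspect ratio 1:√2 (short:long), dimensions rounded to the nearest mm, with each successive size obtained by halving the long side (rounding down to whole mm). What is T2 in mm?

Let T0's short side be w mm. w · w√2 = 0.45 m² = 450,000 mm², so w ≈ 564.1 mm and w√2 ≈ 797.7 mm → T0 = 564 × 798 mm.
T1: ⌊798/2⌋ × 564 = 399 × 564 mm
T2: ⌊564/2⌋ × 399 = 282 × 399 mm

282 × 399 mm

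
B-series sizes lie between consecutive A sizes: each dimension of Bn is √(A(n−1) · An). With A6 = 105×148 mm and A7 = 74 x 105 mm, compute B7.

88 × 125 mm

Short side: √(105 · 74) = √7770 ≈ 88.1 → 88 mm
Long side: √(148 · 105) = √15540 ≈ 124.7 → 125 mm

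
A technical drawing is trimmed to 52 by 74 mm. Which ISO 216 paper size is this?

Aspect ratio 74/52 ≈ 1.423 — close to the ISO √2 ≈ 1.414.
In the A-series (A0 area = 1 m²): A8 = 52 × 74 mm.

A8 (52 × 74 mm)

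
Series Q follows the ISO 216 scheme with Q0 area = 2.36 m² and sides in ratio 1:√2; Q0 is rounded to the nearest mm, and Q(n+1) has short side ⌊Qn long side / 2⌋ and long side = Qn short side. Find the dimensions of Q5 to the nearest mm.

Let Q0's short side be w mm. w · w√2 = 2.36 m² = 2,360,000 mm², so w ≈ 1291.8 mm and w√2 ≈ 1826.9 mm → Q0 = 1292 × 1827 mm.
Q1: ⌊1827/2⌋ × 1292 = 913 × 1292 mm
Q2: ⌊1292/2⌋ × 913 = 646 × 913 mm
Q3: ⌊913/2⌋ × 646 = 456 × 646 mm
Q4: ⌊646/2⌋ × 456 = 323 × 456 mm
Q5: ⌊456/2⌋ × 323 = 228 × 323 mm

228 × 323 mm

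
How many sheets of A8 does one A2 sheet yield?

Each ISO step halves the sheet: 1 × A2 → 2 × A3 → 4 × A4 → 8 × A5 → …
From A2 to A8 is 6 halving steps: 2^6 = 64.

64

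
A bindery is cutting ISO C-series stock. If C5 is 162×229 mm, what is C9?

C6: ⌊229/2⌋ × 162 = 114 × 162 mm
C7: ⌊162/2⌋ × 114 = 81 × 114 mm
C8: ⌊114/2⌋ × 81 = 57 × 81 mm
C9: ⌊81/2⌋ × 57 = 40 × 57 mm

40 × 57 mm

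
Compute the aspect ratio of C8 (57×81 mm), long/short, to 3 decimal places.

81 / 57 = 1.421
ISO 216 targets √2 ≈ 1.414; the +0.007 deviation is from mm rounding.

1.421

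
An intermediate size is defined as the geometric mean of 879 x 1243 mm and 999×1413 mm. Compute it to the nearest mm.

937 × 1325 mm

Short side: √(879 · 999) = √878121 ≈ 937.1 → 937 mm
Long side: √(1243 · 1413) = √1756359 ≈ 1325.3 → 1325 mm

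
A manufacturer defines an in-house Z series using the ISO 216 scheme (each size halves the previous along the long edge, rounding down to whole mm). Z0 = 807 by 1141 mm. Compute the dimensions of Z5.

142 × 201 mm

Z1: ⌊1141/2⌋ × 807 = 570 × 807 mm
Z2: ⌊807/2⌋ × 570 = 403 × 570 mm
Z3: ⌊570/2⌋ × 403 = 285 × 403 mm
Z4: ⌊403/2⌋ × 285 = 201 × 285 mm
Z5: ⌊285/2⌋ × 201 = 142 × 201 mm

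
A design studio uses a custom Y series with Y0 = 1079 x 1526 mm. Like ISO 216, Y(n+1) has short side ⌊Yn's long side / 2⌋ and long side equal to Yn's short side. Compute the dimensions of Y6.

134 × 190 mm

Y1: ⌊1526/2⌋ × 1079 = 763 × 1079 mm
Y2: ⌊1079/2⌋ × 763 = 539 × 763 mm
Y3: ⌊763/2⌋ × 539 = 381 × 539 mm
Y4: ⌊539/2⌋ × 381 = 269 × 381 mm
Y5: ⌊381/2⌋ × 269 = 190 × 269 mm
Y6: ⌊269/2⌋ × 190 = 134 × 190 mm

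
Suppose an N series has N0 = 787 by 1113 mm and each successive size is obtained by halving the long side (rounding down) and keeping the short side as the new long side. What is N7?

69 × 98 mm

N1 = 556 × 787 mm (from N0 by 1 halving).
N2: ⌊787/2⌋ × 556 = 393 × 556 mm
N3: ⌊556/2⌋ × 393 = 278 × 393 mm
N4: ⌊393/2⌋ × 278 = 196 × 278 mm
N5: ⌊278/2⌋ × 196 = 139 × 196 mm
N6: ⌊196/2⌋ × 139 = 98 × 139 mm
N7: ⌊139/2⌋ × 98 = 69 × 98 mm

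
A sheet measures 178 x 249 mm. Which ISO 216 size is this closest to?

B5 (176 × 250 mm)

Aspect ratio 249/178 ≈ 1.399 (ISO target is √2 ≈ 1.414).
In the B-series (B0 = 1000 × 1414 mm): B5 = 176 × 250 mm.
Off by 3 mm total — nearest standard size.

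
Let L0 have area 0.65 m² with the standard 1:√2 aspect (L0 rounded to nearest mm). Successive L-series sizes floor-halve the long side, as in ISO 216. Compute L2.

339 × 479 mm

Let L0's short side be w mm. w · w√2 = 0.65 m² = 650,000 mm², so w ≈ 678.0 mm and w√2 ≈ 958.8 mm → L0 = 678 × 959 mm.
L1: ⌊959/2⌋ × 678 = 479 × 678 mm
L2: ⌊678/2⌋ × 479 = 339 × 479 mm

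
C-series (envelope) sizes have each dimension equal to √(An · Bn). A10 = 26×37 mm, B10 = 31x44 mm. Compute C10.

28 × 40 mm

Short side: √(26 · 31) = √806 ≈ 28.4 → 28 mm
Long side: √(37 · 44) = √1628 ≈ 40.3 → 40 mm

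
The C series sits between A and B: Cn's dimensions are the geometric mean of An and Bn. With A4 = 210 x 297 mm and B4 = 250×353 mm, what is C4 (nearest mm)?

229 × 324 mm

Short side: √(210 · 250) = √52500 ≈ 229.1 → 229 mm
Long side: √(297 · 353) = √104841 ≈ 323.8 → 324 mm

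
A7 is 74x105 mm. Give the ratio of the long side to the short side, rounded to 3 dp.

105 / 74 = 1.419
ISO 216 targets √2 ≈ 1.414; the +0.005 deviation is from mm rounding.

1.419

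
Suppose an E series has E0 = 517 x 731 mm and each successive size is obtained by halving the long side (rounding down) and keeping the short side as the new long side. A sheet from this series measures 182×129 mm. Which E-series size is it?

E0: 517 × 731 mm
E1: 365 × 517 mm
E2: 258 × 365 mm
E3: 182 × 258 mm
E4: 129 × 182 mm
E5: 91 × 129 mm
→ matches E4.

E4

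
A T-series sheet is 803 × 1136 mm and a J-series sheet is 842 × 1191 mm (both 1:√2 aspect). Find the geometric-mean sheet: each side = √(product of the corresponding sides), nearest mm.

822 × 1163 mm

Short side: √(803 · 842) = √676126 ≈ 822.3 → 822 mm
Long side: √(1136 · 1191) = √1352976 ≈ 1163.2 → 1163 mm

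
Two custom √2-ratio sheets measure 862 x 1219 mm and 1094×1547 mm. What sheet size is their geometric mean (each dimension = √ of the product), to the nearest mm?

Short side: √(862 · 1094) = √943028 ≈ 971.1 → 971 mm
Long side: √(1219 · 1547) = √1885793 ≈ 1373.2 → 1373 mm

971 × 1373 mm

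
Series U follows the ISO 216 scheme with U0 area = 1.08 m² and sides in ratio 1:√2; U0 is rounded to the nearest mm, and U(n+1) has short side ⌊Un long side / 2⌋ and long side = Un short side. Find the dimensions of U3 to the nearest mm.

Let U0's short side be w mm. w · w√2 = 1.08 m² = 1,080,000 mm², so w ≈ 873.9 mm and w√2 ≈ 1235.9 mm → U0 = 874 × 1236 mm.
U1: ⌊1236/2⌋ × 874 = 618 × 874 mm
U2: ⌊874/2⌋ × 618 = 437 × 618 mm
U3: ⌊618/2⌋ × 437 = 309 × 437 mm

309 × 437 mm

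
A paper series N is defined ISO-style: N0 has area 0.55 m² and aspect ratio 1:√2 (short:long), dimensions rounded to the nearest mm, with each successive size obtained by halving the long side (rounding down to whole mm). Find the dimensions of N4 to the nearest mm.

Let N0's short side be w mm. w · w√2 = 0.55 m² = 550,000 mm², so w ≈ 623.6 mm and w√2 ≈ 881.9 mm → N0 = 624 × 882 mm.
N1: ⌊882/2⌋ × 624 = 441 × 624 mm
N2: ⌊624/2⌋ × 441 = 312 × 441 mm
N3: ⌊441/2⌋ × 312 = 220 × 312 mm
N4: ⌊312/2⌋ × 220 = 156 × 220 mm

156 × 220 mm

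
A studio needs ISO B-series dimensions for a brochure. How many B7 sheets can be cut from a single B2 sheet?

32

Each ISO step halves the sheet: 1 × B2 → 2 × B3 → 4 × B4 → 8 × B5 → …
From B2 to B7 is 5 halving steps: 2^5 = 32.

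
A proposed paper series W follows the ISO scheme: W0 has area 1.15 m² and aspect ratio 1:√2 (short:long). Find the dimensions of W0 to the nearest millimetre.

902 × 1275 mm

Let the short side be w mm. Then w · w√2 = 1.15 m² = 1,150,000 mm².
w² = 1,150,000/√2, so w ≈ 901.8 mm; long side = w√2 ≈ 1275.3 mm.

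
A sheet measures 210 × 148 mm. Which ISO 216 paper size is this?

Aspect ratio 210/148 ≈ 1.419 — close to the ISO √2 ≈ 1.414.
In the A-series (A0 area = 1 m²): A5 = 148 × 210 mm.

A5 (148 × 210 mm)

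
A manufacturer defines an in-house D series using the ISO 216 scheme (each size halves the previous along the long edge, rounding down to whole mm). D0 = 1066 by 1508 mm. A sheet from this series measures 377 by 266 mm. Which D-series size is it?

D4

D0: 1066 × 1508 mm
D1: 754 × 1066 mm
D2: 533 × 754 mm
D3: 377 × 533 mm
D4: 266 × 377 mm
D5: 188 × 266 mm
→ matches D4.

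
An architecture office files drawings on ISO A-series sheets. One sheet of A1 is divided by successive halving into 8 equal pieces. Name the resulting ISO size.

8 = 2^3, so 3 halving steps.
A1 → A2 → … → A4 after 3 steps.

A4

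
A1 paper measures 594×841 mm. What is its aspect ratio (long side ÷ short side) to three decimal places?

841 / 594 = 1.416
ISO 216 targets √2 ≈ 1.414; the +0.002 deviation is from mm rounding.

1.416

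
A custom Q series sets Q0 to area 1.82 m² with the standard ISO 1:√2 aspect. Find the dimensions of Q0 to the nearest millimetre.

Let the short side be w mm. Then w · w√2 = 1.82 m² = 1,820,000 mm².
w² = 1,820,000/√2, so w ≈ 1134.4 mm; long side = w√2 ≈ 1604.3 mm.

1134 × 1604 mm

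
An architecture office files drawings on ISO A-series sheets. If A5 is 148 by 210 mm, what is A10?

26 × 37 mm

A6: ⌊210/2⌋ × 148 = 105 × 148 mm
A7: ⌊148/2⌋ × 105 = 74 × 105 mm
A8: ⌊105/2⌋ × 74 = 52 × 74 mm
A9: ⌊74/2⌋ × 52 = 37 × 52 mm
A10: ⌊52/2⌋ × 37 = 26 × 37 mm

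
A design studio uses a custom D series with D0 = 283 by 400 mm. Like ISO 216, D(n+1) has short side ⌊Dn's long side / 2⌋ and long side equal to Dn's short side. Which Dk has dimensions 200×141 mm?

D2

D0: 283 × 400 mm
D1: 200 × 283 mm
D2: 141 × 200 mm
D3: 100 × 141 mm
→ matches D2.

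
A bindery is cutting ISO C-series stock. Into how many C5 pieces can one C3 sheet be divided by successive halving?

4

Each ISO step halves the sheet: 1 × C3 → 2 × C4 → 4 × C5
From C3 to C5 is 2 halving steps: 2^2 = 4.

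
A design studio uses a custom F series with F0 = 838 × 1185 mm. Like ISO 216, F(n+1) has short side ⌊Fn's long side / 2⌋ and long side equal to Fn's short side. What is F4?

209 × 296 mm

F1 = 592 × 838 mm (from F0 by 1 halving).
F2: ⌊838/2⌋ × 592 = 419 × 592 mm
F3: ⌊592/2⌋ × 419 = 296 × 419 mm
F4: ⌊419/2⌋ × 296 = 209 × 296 mm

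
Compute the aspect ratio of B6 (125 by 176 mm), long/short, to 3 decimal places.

1.408

176 / 125 = 1.408
ISO 216 targets √2 ≈ 1.414; the -0.006 deviation is from mm rounding.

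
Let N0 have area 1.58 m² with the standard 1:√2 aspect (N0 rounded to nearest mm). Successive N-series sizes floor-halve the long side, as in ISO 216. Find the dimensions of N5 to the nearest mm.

Let N0's short side be w mm. w · w√2 = 1.58 m² = 1,580,000 mm², so w ≈ 1057.0 mm and w√2 ≈ 1494.8 mm → N0 = 1057 × 1495 mm.
N1: ⌊1495/2⌋ × 1057 = 747 × 1057 mm
N2: ⌊1057/2⌋ × 747 = 528 × 747 mm
N3: ⌊747/2⌋ × 528 = 373 × 528 mm
N4: ⌊528/2⌋ × 373 = 264 × 373 mm
N5: ⌊373/2⌋ × 264 = 186 × 264 mm

186 × 264 mm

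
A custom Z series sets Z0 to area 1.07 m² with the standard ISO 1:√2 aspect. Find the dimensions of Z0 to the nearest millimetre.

Let the short side be w mm. Then w · w√2 = 1.07 m² = 1,070,000 mm².
w² = 1,070,000/√2, so w ≈ 869.8 mm; long side = w√2 ≈ 1230.1 mm.

870 × 1230 mm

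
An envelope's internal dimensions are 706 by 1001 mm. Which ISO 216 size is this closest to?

B1 (707 × 1000 mm)

Aspect ratio 1001/706 ≈ 1.418 — close to the ISO √2 ≈ 1.414.
In the B-series (B0 = 1000 × 1414 mm): B1 = 707 × 1000 mm.
Off by 2 mm total — nearest standard size.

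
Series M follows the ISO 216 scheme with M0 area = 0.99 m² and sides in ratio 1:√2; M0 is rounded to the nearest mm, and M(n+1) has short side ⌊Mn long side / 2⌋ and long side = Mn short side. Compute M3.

Let M0's short side be w mm. w · w√2 = 0.99 m² = 990,000 mm², so w ≈ 836.7 mm and w√2 ≈ 1183.2 mm → M0 = 837 × 1183 mm.
M1: ⌊1183/2⌋ × 837 = 591 × 837 mm
M2: ⌊837/2⌋ × 591 = 418 × 591 mm
M3: ⌊591/2⌋ × 418 = 295 × 418 mm

295 × 418 mm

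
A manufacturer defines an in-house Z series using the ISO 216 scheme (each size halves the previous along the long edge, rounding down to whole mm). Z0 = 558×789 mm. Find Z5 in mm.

98 × 139 mm

Z1: ⌊789/2⌋ × 558 = 394 × 558 mm
Z2: ⌊558/2⌋ × 394 = 279 × 394 mm
Z3: ⌊394/2⌋ × 279 = 197 × 279 mm
Z4: ⌊279/2⌋ × 197 = 139 × 197 mm
Z5: ⌊197/2⌋ × 139 = 98 × 139 mm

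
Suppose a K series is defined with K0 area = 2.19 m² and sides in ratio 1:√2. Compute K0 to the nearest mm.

Let the short side be w mm. Then w · w√2 = 2.19 m² = 2,190,000 mm².
w² = 2,190,000/√2, so w ≈ 1244.4 mm; long side = w√2 ≈ 1759.9 mm.

1244 × 1760 mm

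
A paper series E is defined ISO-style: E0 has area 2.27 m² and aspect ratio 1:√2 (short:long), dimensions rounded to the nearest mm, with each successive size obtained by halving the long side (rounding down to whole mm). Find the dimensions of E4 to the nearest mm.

316 × 448 mm

Let E0's short side be w mm. w · w√2 = 2.27 m² = 2,270,000 mm², so w ≈ 1266.9 mm and w√2 ≈ 1791.7 mm → E0 = 1267 × 1792 mm.
E1: ⌊1792/2⌋ × 1267 = 896 × 1267 mm
E2: ⌊1267/2⌋ × 896 = 633 × 896 mm
E3: ⌊896/2⌋ × 633 = 448 × 633 mm
E4: ⌊633/2⌋ × 448 = 316 × 448 mm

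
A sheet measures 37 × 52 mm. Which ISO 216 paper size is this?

A9 (37 × 52 mm)

Aspect ratio 52/37 ≈ 1.405 — close to the ISO √2 ≈ 1.414.
In the A-series (A0 area = 1 m²): A9 = 37 × 52 mm.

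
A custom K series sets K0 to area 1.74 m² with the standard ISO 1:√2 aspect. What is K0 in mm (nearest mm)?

Let the short side be w mm. Then w · w√2 = 1.74 m² = 1,740,000 mm².
w² = 1,740,000/√2, so w ≈ 1109.2 mm; long side = w√2 ≈ 1568.7 mm.

1109 × 1569 mm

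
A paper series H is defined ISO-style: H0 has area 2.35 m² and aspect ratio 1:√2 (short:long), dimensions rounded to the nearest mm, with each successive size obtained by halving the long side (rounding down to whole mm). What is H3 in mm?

Let H0's short side be w mm. w · w√2 = 2.35 m² = 2,350,000 mm², so w ≈ 1289.1 mm and w√2 ≈ 1823.0 mm → H0 = 1289 × 1823 mm.
H1: ⌊1823/2⌋ × 1289 = 911 × 1289 mm
H2: ⌊1289/2⌋ × 911 = 644 × 911 mm
H3: ⌊911/2⌋ × 644 = 455 × 644 mm

455 × 644 mm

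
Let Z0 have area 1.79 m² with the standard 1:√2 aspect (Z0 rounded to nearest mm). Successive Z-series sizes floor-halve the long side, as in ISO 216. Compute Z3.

Let Z0's short side be w mm. w · w√2 = 1.79 m² = 1,790,000 mm², so w ≈ 1125.0 mm and w√2 ≈ 1591.1 mm → Z0 = 1125 × 1591 mm.
Z1: ⌊1591/2⌋ × 1125 = 795 × 1125 mm
Z2: ⌊1125/2⌋ × 795 = 562 × 795 mm
Z3: ⌊795/2⌋ × 562 = 397 × 562 mm

397 × 562 mm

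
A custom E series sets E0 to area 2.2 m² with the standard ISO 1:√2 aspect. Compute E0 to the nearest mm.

1247 × 1764 mm

Let the short side be w mm. Then w · w√2 = 2.2 m² = 2,200,000 mm².
w² = 2,200,000/√2, so w ≈ 1247.3 mm; long side = w√2 ≈ 1763.9 mm.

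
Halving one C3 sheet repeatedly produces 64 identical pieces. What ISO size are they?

64 = 2^6, so 6 halving steps.
C3 → C4 → … → C9 after 6 steps.

C9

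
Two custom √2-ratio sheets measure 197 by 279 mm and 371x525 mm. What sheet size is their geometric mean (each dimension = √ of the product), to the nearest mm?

Short side: √(197 · 371) = √73087 ≈ 270.3 → 270 mm
Long side: √(279 · 525) = √146475 ≈ 382.7 → 383 mm

270 × 383 mm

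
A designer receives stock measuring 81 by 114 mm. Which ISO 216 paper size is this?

C7 (81 × 114 mm)

Aspect ratio 114/81 ≈ 1.407 — close to the ISO √2 ≈ 1.414.
In the C-series (envelope sizes, between A and B): C7 = 81 × 114 mm.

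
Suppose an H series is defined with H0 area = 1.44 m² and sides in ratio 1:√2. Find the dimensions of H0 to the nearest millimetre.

Let the short side be w mm. Then w · w√2 = 1.44 m² = 1,440,000 mm².
w² = 1,440,000/√2, so w ≈ 1009.1 mm; long side = w√2 ≈ 1427.0 mm.

1009 × 1427 mm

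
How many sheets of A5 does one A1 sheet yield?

Each ISO step halves the sheet: 1 × A1 → 2 × A2 → 4 × A3 → 8 × A4 → …
From A1 to A5 is 4 halving steps: 2^4 = 16.

16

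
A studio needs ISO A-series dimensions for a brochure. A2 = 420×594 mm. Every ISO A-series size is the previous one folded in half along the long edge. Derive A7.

74 × 105 mm

A3: ⌊594/2⌋ × 420 = 297 × 420 mm
A4: ⌊420/2⌋ × 297 = 210 × 297 mm
A5: ⌊297/2⌋ × 210 = 148 × 210 mm
A6: ⌊210/2⌋ × 148 = 105 × 148 mm
A7: ⌊148/2⌋ × 105 = 74 × 105 mm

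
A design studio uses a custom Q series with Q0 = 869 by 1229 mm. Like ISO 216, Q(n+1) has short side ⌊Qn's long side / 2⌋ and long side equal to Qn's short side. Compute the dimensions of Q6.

Q1 = 614 × 869 mm (from Q0 by 1 halving).
Q2: ⌊869/2⌋ × 614 = 434 × 614 mm
Q3: ⌊614/2⌋ × 434 = 307 × 434 mm
Q4: ⌊434/2⌋ × 307 = 217 × 307 mm
Q5: ⌊307/2⌋ × 217 = 153 × 217 mm
Q6: ⌊217/2⌋ × 153 = 108 × 153 mm

108 × 153 mm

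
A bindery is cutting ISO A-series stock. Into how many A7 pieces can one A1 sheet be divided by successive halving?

Each ISO step halves the sheet: 1 × A1 → 2 × A2 → 4 × A3 → 8 × A4 → …
From A1 to A7 is 6 halving steps: 2^6 = 64.

64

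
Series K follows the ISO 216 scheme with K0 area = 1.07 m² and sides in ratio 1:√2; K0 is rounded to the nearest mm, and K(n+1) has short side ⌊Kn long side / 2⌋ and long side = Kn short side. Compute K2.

435 × 615 mm

Let K0's short side be w mm. w · w√2 = 1.07 m² = 1,070,000 mm², so w ≈ 869.8 mm and w√2 ≈ 1230.1 mm → K0 = 870 × 1230 mm.
K1: ⌊1230/2⌋ × 870 = 615 × 870 mm
K2: ⌊870/2⌋ × 615 = 435 × 615 mm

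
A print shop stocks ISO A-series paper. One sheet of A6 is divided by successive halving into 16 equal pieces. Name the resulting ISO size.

A10

16 = 2^4, so 4 halving steps.
A6 → A7 → … → A10 after 4 steps.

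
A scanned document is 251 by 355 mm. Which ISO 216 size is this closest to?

Aspect ratio 355/251 ≈ 1.414 — close to the ISO √2 ≈ 1.414.
In the B-series (B0 = 1000 × 1414 mm): B4 = 250 × 353 mm.
Off by 3 mm total — nearest standard size.

B4 (250 × 353 mm)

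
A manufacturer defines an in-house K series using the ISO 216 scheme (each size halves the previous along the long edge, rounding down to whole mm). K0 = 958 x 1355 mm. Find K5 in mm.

169 × 239 mm

K1 = 677 × 958 mm (from K0 by 1 halving).
K2: ⌊958/2⌋ × 677 = 479 × 677 mm
K3: ⌊677/2⌋ × 479 = 338 × 479 mm
K4: ⌊479/2⌋ × 338 = 239 × 338 mm
K5: ⌊338/2⌋ × 239 = 169 × 239 mm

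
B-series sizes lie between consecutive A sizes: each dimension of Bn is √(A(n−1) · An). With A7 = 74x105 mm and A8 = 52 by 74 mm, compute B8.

62 × 88 mm

Short side: √(74 · 52) = √3848 ≈ 62.0 → 62 mm
Long side: √(105 · 74) = √7770 ≈ 88.1 → 88 mm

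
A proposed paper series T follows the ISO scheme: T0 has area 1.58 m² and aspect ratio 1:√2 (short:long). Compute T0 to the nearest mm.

Let the short side be w mm. Then w · w√2 = 1.58 m² = 1,580,000 mm².
w² = 1,580,000/√2, so w ≈ 1057.0 mm; long side = w√2 ≈ 1494.8 mm.

1057 × 1495 mm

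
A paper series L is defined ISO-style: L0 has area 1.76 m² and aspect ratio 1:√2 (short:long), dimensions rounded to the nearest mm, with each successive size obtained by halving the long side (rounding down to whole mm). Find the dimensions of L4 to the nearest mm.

Let L0's short side be w mm. w · w√2 = 1.76 m² = 1,760,000 mm², so w ≈ 1115.6 mm and w√2 ≈ 1577.7 mm → L0 = 1116 × 1578 mm.
L1: ⌊1578/2⌋ × 1116 = 789 × 1116 mm
L2: ⌊1116/2⌋ × 789 = 558 × 789 mm
L3: ⌊789/2⌋ × 558 = 394 × 558 mm
L4: ⌊558/2⌋ × 394 = 279 × 394 mm

279 × 394 mm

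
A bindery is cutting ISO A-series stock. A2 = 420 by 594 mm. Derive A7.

A3: ⌊594/2⌋ × 420 = 297 × 420 mm
A4: ⌊420/2⌋ × 297 = 210 × 297 mm
A5: ⌊297/2⌋ × 210 = 148 × 210 mm
A6: ⌊210/2⌋ × 148 = 105 × 148 mm
A7: ⌊148/2⌋ × 105 = 74 × 105 mm

74 × 105 mm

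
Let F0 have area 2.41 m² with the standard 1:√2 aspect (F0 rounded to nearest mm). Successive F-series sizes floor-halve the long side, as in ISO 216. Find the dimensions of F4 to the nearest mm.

326 × 461 mm

Let F0's short side be w mm. w · w√2 = 2.41 m² = 2,410,000 mm², so w ≈ 1305.4 mm and w√2 ≈ 1846.1 mm → F0 = 1305 × 1846 mm.
F1: ⌊1846/2⌋ × 1305 = 923 × 1305 mm
F2: ⌊1305/2⌋ × 923 = 652 × 923 mm
F3: ⌊923/2⌋ × 652 = 461 × 652 mm
F4: ⌊652/2⌋ × 461 = 326 × 461 mm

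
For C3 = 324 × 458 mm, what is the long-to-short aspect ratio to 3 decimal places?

1.414

458 / 324 = 1.414
Matches √2 ≈ 1.414 — the ISO 216 defining ratio.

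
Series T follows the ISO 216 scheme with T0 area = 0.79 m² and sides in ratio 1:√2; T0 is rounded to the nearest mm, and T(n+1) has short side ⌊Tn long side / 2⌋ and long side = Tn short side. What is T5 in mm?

Let T0's short side be w mm. w · w√2 = 0.79 m² = 790,000 mm², so w ≈ 747.4 mm and w√2 ≈ 1057.0 mm → T0 = 747 × 1057 mm.
T1: ⌊1057/2⌋ × 747 = 528 × 747 mm
T2: ⌊747/2⌋ × 528 = 373 × 528 mm
T3: ⌊528/2⌋ × 373 = 264 × 373 mm
T4: ⌊373/2⌋ × 264 = 186 × 264 mm
T5: ⌊264/2⌋ × 186 = 132 × 186 mm

132 × 186 mm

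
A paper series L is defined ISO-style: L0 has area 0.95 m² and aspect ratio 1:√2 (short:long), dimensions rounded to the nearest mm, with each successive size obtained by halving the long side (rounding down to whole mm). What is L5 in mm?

144 × 205 mm

Let L0's short side be w mm. w · w√2 = 0.95 m² = 950,000 mm², so w ≈ 819.6 mm and w√2 ≈ 1159.1 mm → L0 = 820 × 1159 mm.
L1: ⌊1159/2⌋ × 820 = 579 × 820 mm
L2: ⌊820/2⌋ × 579 = 410 × 579 mm
L3: ⌊579/2⌋ × 410 = 289 × 410 mm
L4: ⌊410/2⌋ × 289 = 205 × 289 mm
L5: ⌊289/2⌋ × 205 = 144 × 205 mm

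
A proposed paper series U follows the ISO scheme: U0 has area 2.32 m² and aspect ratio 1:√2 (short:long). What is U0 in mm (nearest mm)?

Let the short side be w mm. Then w · w√2 = 2.32 m² = 2,320,000 mm².
w² = 2,320,000/√2, so w ≈ 1280.8 mm; long side = w√2 ≈ 1811.3 mm.

1281 × 1811 mm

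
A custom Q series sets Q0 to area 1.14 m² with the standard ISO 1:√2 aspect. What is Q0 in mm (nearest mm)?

Let the short side be w mm. Then w · w√2 = 1.14 m² = 1,140,000 mm².
w² = 1,140,000/√2, so w ≈ 897.8 mm; long side = w√2 ≈ 1269.7 mm.

898 × 1270 mm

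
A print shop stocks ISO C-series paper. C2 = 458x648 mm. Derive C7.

C3: ⌊648/2⌋ × 458 = 324 × 458 mm
C4: ⌊458/2⌋ × 324 = 229 × 324 mm
C5: ⌊324/2⌋ × 229 = 162 × 229 mm
C6: ⌊229/2⌋ × 162 = 114 × 162 mm
C7: ⌊162/2⌋ × 114 = 81 × 114 mm

81 × 114 mm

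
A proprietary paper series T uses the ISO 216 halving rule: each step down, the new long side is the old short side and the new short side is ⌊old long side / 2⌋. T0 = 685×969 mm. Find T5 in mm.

T1: ⌊969/2⌋ × 685 = 484 × 685 mm
T2: ⌊685/2⌋ × 484 = 342 × 484 mm
T3: ⌊484/2⌋ × 342 = 242 × 342 mm
T4: ⌊342/2⌋ × 242 = 171 × 242 mm
T5: ⌊242/2⌋ × 171 = 121 × 171 mm

121 × 171 mm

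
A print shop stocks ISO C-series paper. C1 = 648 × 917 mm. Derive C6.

114 × 162 mm

C2: ⌊917/2⌋ × 648 = 458 × 648 mm
C3: ⌊648/2⌋ × 458 = 324 × 458 mm
C4: ⌊458/2⌋ × 324 = 229 × 324 mm
C5: ⌊324/2⌋ × 229 = 162 × 229 mm
C6: ⌊229/2⌋ × 162 = 114 × 162 mm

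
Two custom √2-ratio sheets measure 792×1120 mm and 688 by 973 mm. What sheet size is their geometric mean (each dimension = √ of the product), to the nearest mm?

738 × 1044 mm

Short side: √(792 · 688) = √544896 ≈ 738.2 → 738 mm
Long side: √(1120 · 973) = √1089760 ≈ 1043.9 → 1044 mm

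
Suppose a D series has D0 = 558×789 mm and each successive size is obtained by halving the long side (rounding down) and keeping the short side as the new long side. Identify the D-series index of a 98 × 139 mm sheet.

D5

D0: 558 × 789 mm
D1: 394 × 558 mm
D2: 279 × 394 mm
D3: 197 × 279 mm
D4: 139 × 197 mm
D5: 98 × 139 mm
D6: 69 × 98 mm
→ matches D5.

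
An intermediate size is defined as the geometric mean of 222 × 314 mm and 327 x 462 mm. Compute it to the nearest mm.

269 × 381 mm

Short side: √(222 · 327) = √72594 ≈ 269.4 → 269 mm
Long side: √(314 · 462) = √145068 ≈ 380.9 → 381 mm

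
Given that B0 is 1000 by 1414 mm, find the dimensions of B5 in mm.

176 × 250 mm

B1: ⌊1414/2⌋ × 1000 = 707 × 1000 mm
B2: ⌊1000/2⌋ × 707 = 500 × 707 mm
B3: ⌊707/2⌋ × 500 = 353 × 500 mm
B4: ⌊500/2⌋ × 353 = 250 × 353 mm
B5: ⌊353/2⌋ × 250 = 176 × 250 mm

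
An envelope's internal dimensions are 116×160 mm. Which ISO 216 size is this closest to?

C6 (114 × 162 mm)

Aspect ratio 160/116 ≈ 1.379 (ISO target is √2 ≈ 1.414).
In the C-series (envelope sizes, between A and B): C6 = 114 × 162 mm.
Off by 4 mm total — nearest standard size.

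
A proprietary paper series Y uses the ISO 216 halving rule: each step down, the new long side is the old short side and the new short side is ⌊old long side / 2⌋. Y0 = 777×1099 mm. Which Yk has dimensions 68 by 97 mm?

Y0: 777 × 1099 mm
Y1: 549 × 777 mm
Y2: 388 × 549 mm
Y3: 274 × 388 mm
Y4: 194 × 274 mm
Y5: 137 × 194 mm
Y6: 97 × 137 mm
Y7: 68 × 97 mm
Y8: 48 × 68 mm
→ matches Y7.

Y7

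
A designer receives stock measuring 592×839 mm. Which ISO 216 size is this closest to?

A1 (594 × 841 mm)

Aspect ratio 839/592 ≈ 1.417 — close to the ISO √2 ≈ 1.414.
In the A-series (A0 area = 1 m²): A1 = 594 × 841 mm.
Off by 4 mm total — nearest standard size.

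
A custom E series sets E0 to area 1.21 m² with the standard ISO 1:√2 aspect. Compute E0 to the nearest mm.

Let the short side be w mm. Then w · w√2 = 1.21 m² = 1,210,000 mm².
w² = 1,210,000/√2, so w ≈ 925.0 mm; long side = w√2 ≈ 1308.1 mm.

925 × 1308 mm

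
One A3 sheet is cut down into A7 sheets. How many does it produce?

16

Each ISO step halves the sheet: 1 × A3 → 2 × A4 → 4 × A5 → 8 × A6 → …
From A3 to A7 is 4 halving steps: 2^4 = 16.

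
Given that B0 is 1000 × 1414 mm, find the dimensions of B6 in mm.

B1: ⌊1414/2⌋ × 1000 = 707 × 1000 mm
B2: ⌊1000/2⌋ × 707 = 500 × 707 mm
B3: ⌊707/2⌋ × 500 = 353 × 500 mm
B4: ⌊500/2⌋ × 353 = 250 × 353 mm
B5: ⌊353/2⌋ × 250 = 176 × 250 mm
B6: ⌊250/2⌋ × 176 = 125 × 176 mm

125 × 176 mm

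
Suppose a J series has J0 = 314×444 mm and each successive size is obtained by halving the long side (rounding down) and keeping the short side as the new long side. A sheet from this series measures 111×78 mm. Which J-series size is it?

J0: 314 × 444 mm
J1: 222 × 314 mm
J2: 157 × 222 mm
J3: 111 × 157 mm
J4: 78 × 111 mm
J5: 55 × 78 mm
→ matches J4.

J4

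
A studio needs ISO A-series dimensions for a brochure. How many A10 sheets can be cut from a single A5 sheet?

32

Each ISO step halves the sheet: 1 × A5 → 2 × A6 → 4 × A7 → 8 × A8 → …
From A5 to A10 is 5 halving steps: 2^5 = 32.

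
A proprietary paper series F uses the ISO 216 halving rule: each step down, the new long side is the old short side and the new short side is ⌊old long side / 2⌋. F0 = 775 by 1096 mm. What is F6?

F1 = 548 × 775 mm (from F0 by 1 halving).
F2: ⌊775/2⌋ × 548 = 387 × 548 mm
F3: ⌊548/2⌋ × 387 = 274 × 387 mm
F4: ⌊387/2⌋ × 274 = 193 × 274 mm
F5: ⌊274/2⌋ × 193 = 137 × 193 mm
F6: ⌊193/2⌋ × 137 = 96 × 137 mm

96 × 137 mm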